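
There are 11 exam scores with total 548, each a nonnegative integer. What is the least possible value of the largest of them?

The 11 values sum to 548, so their maximum is at least ⌈548/11⌉ = 50.
Taking 2 copies of 49 and 9 copies of 50 gives exactly 548, so 50 is attained.

50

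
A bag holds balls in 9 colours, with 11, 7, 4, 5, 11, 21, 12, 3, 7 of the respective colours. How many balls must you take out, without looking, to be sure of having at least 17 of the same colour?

In the worst case you take as many as possible of each colour without reaching 17: 11 + 7 + 4 + 5 + 11 + 16 + 12 + 3 + 7 = 76.
The next one must give 17 of some colour, so 76 + 1 = 77.

77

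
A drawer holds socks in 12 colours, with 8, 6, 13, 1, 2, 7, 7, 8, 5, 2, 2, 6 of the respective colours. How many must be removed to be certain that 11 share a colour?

65

In the worst case you take as many as possible of each colour without reaching 11: 8 + 6 + 10 + 1 + 2 + 7 + 7 + 8 + 5 + 2 + 2 + 6 = 64.
The next one must give 11 of some colour, so 64 + 1 = 65.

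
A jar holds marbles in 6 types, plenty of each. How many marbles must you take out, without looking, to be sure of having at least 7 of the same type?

37

In the worst case you draw 6 of each of the 6 types: 6 × 6 = 36.
One more forces 7 of some type, so 36 + 1 = 37.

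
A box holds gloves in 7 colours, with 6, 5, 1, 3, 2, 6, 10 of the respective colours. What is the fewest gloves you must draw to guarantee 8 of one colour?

In the worst case you take as many as possible of each colour without reaching 8: 6 + 5 + 1 + 3 + 2 + 6 + 7 = 30.
The next one must give 8 of some colour, so 30 + 1 = 31.

31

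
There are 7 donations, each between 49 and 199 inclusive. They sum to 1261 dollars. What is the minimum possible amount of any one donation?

67

To make one donation as small as possible, make the other 6 as large as possible.
The other 6 contribute at most 6 × 199 = 1194, leaving at least 1261 − 1194 = 67.
Since 67 ≥ 49, this is achievable: one at 67 and 6 at 199.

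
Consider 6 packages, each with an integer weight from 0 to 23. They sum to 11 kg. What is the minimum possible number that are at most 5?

If only k of them are at most 5, the other 6 − k are at least 6, so the total is at least (6 − k)·6 + k·0.
This is ≤ 11, so (6 − k)·6 + 0k ≤ 11, which gives k ≥ 5.
Exactly 5 works: 5 values at 0 and 1 at 6 total 6; raise one of the low values by 5 (still ≤ 5) to hit 11.

5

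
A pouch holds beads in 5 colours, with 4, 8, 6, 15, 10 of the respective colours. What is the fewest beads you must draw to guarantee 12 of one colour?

40

In the worst case you take as many as possible of each colour without reaching 12: 4 + 8 + 6 + 11 + 10 = 39.
The next one must give 12 of some colour, so 39 + 1 = 40.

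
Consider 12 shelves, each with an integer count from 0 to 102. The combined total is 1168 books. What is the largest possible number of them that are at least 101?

Suppose k of them are at least 101. Those contribute at least 101 each and the other 12 − k at least 0 each.
So the total is at least 101k + 0(12 − k) = 0 + 101k. This must be ≤ 1168, giving k ≤ 11.
k = 11 is achieved by 11 values at 101 and 1 at 0, total 1111; add 57 to one value (staying below 101) to reach 1168.

11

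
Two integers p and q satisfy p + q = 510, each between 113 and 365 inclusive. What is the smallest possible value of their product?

52925

pq = p(510 − p) is concave in p, so over [145, 365] it is minimized at an endpoint.
At the endpoint p = 145, q = 510 − 145 = 365, so pq = 145 × 365 = 52925.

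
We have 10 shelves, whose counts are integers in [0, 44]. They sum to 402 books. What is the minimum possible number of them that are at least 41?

1

Each value short of 41 is at most 40, costing at least 44 − 40 = 4 against the maximum total of 440.
We can afford to lose at most 440 − 402 = 38, so at most ⌊38/4⌋ = 9 fall short, and at least 1 are ≥ 41.
Exactly 1 works: 1 value at 44 and 9 at 40 total 404; lower one of the high values by 2 (still ≥ 41) to hit 402.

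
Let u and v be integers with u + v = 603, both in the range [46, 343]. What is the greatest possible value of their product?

90902

uv = u(603 − u) is maximized when u is as near 603/2 as the bounds allow.
Taking u = 301 and v = 302 (both in [46, 343]) gives uv = 90902.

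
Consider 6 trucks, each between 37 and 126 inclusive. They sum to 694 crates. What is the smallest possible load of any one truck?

64

To make one truck as small as possible, make the other 5 as large as possible.
The other 5 contribute at most 5 × 126 = 630, leaving at least 694 − 630 = 64.
Since 64 ≥ 37, this is achievable: one at 64 and 5 at 126.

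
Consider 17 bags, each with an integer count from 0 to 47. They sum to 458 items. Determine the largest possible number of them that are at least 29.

Suppose k of them are at least 29. Those contribute at least 29 each and the other 17 − k at least 0 each.
So the total is at least 29k + 0(17 − k) = 0 + 29k. This must be ≤ 458, giving k ≤ 15.
k = 15 is achieved by 15 values at 29 and 2 at 0, total 435; add 23 to one value (staying below 29) to reach 458.

15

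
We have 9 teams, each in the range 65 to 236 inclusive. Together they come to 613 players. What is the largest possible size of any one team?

To make one team as large as possible, make the other 8 as small as possible.
The other 8 contribute at least 8 × 65 = 520, leaving at most 613 − 520 = 93.
Since 93 ≤ 236, this is achievable: one at 93 and 8 at 65.

93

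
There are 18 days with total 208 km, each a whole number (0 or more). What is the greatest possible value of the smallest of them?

11

If every one of the 18 were at least 12, the total would be at least 18 × 12 = 216 > 208.
Equality holds with 8 values of 11 and 10 values of 12.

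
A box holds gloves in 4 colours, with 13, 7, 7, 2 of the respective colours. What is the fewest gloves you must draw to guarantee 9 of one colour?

25

In the worst case you take as many as possible of each colour without reaching 9: 8 + 7 + 7 + 2 = 24.
The next one must give 9 of some colour, so 24 + 1 = 25.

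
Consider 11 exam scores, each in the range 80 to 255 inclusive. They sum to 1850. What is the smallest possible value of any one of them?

Minimizing one value means maximizing the remaining 10.
The other 10 can take up 10 × 255 = 2550 ≥ 1850 − 80, so one score can sit at its floor of 80.
Achievable: one at 80 and the other 10 totalling 1770, which fits since 10 × 80 ≤ 1770 ≤ 10 × 255.

80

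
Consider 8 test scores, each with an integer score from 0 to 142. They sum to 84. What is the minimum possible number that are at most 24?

5

If only k of them are at most 24, the other 8 − k are at least 25, so the total is at least (8 − k)·25 + k·0.
This is ≤ 84, so (8 − k)·25 + 0k ≤ 84, which gives k ≥ 5.
Exactly 5 works: 5 values at 0 and 3 at 25 total 75; raise one of the low values by 9 (still ≤ 24) to hit 84.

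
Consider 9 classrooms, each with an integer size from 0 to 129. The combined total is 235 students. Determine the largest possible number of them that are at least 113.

2

With k values at 113 or above and the rest at least 0, the sum is at least 0 + 113k.
Since the sum is 235, we need 113k ≤ 235, i.e. k ≤ 2.
k = 2 is achieved by 2 values at 113 and 7 at 0, total 226; add 9 to one value (staying below 113) to reach 235.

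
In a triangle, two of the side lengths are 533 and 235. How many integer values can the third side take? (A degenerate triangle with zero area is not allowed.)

469

The triangle inequality gives |533 − 235| < c < 533 + 235, i.e. 298 < c < 768.
So c can be any integer from 299 to 767: 469 values.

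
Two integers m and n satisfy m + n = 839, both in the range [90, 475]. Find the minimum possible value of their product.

172900

mn = m(839 − m) is concave in m, so over [364, 475] it is minimized at an endpoint.
At the endpoint m = 364, n = 839 − 364 = 475, so mn = 364 × 475 = 172900.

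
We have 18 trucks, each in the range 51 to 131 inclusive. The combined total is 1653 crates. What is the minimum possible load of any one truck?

To make one truck as small as possible, make the other 17 as large as possible.
The other 17 can take up 17 × 131 = 2227 ≥ 1653 − 51, so one truck can sit at its floor of 51.
Achievable: one at 51 and the other 17 totalling 1602, which fits since 17 × 51 ≤ 1602 ≤ 17 × 131.

51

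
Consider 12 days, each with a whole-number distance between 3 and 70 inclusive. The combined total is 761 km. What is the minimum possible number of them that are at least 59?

If only k of them are at least 59, the other 12 − k are at most 58, so the total is at most k·70 + (12 − k)·58.
This must reach 761, so k·70 + (12 − k)·58 ≥ 761, giving k ≥ 6.
Exactly 6 works: 6 values at 70 and 6 at 58 total 768; lower one of the high values by 7 (still ≥ 59) to hit 761.

6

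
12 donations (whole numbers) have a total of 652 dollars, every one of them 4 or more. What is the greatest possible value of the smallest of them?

If every one of the 12 were at least 55, the total would be at least 12 × 55 = 660 > 652.
Taking 8 copies of 54 and 4 copies of 55 gives exactly 652, so 54 is attained.

54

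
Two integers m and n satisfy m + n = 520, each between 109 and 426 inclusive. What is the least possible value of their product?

Since m + n is fixed, pushing one of them to its bound minimizes the product.
The extreme feasible split is m = 109, n = 411, giving mn = 44799.

44799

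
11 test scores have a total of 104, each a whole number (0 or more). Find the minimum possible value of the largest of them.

If every one of the 11 were at most 9, the total would be at most 11 × 9 = 99 < 104.
Taking 6 copies of 9 and 5 copies of 10 gives exactly 104, so 10 is attained.

10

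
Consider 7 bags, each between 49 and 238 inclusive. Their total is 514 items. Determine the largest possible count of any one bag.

220

Maximizing one value means minimizing the remaining 6.
The other 6 contribute at least 6 × 49 = 294, leaving at most 514 − 294 = 220.
Since 220 ≤ 238, this is achievable: one at 220 and 6 at 49.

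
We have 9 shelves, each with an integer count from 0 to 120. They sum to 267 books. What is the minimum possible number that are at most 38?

3

If only k of them are at most 38, the other 9 − k are at least 39, so the total is at least (9 − k)·39 + k·0.
This is ≤ 267, so (9 − k)·39 + 0k ≤ 267, which gives k ≥ 3.
Exactly 3 works: 3 values at 0 and 6 at 39 total 234; raise one of the low values by 33 (still ≤ 38) to hit 267.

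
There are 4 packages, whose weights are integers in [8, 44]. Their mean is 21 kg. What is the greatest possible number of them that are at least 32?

The total is 4 × 21 = 84.
With k values at 32 or above and the rest at least 8, the sum is at least 32 + 24k.
Since the sum is 84, we need 24k ≤ 52, i.e. k ≤ 2.
k = 2 is achieved by 2 values at 32 and 2 at 8, total 80; add 4 to one value (staying below 32) to reach 84.

2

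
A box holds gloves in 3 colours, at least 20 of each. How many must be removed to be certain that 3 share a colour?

7

You could draw 2 of every colour without reaching 3 of any — 6 in all.
One more forces 3 of some colour, so 6 + 1 = 7.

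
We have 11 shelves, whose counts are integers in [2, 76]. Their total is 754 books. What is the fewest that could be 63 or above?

6

If only k of them are at least 63, the other 11 − k are at most 62, so the total is at most k·76 + (11 − k)·62.
This must reach 754, so k·76 + (11 − k)·62 ≥ 754, giving k ≥ 6.
Exactly 6 works: 6 values at 76 and 5 at 62 total 766; lower one of the high values by 12 (still ≥ 63) to hit 754.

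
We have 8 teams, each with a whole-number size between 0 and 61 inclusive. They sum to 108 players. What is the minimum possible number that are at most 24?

Let j be the number exceeding 24. Then the total is ≥ 25·j + 0·(8 − j) = 0 + 25j.
So 25j ≤ 108 and j ≤ 4; hence at least 8 − 4 = 4 are ≤ 24.
Exactly 4 works: 4 values at 0 and 4 at 25 total 100; raise one of the low values by 8 (still ≤ 24) to hit 108.

4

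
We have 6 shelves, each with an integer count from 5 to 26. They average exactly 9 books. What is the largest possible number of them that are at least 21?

1

The total is 6 × 9 = 54.
Suppose k of them are at least 21. Those contribute at least 21 each and the other 6 − k at least 5 each.
So the total is at least 21k + 5(6 − k) = 30 + 16k. This must be ≤ 54, giving k ≤ 1.
k = 1 is achieved by 1 value at 21 and 5 at 5, total 46; add 8 to one value (staying below 21) to reach 54.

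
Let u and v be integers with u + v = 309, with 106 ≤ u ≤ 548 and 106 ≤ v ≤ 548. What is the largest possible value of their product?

With u + v fixed, uv peaks when the two are closest together.
Taking u = 154 and v = 155 (both in [106, 548]) gives uv = 23870.

23870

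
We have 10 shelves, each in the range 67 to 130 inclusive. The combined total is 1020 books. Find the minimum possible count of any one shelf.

Minimizing one value means maximizing the remaining 9.
The other 9 can take up 9 × 130 = 1170 ≥ 1020 − 67, so one shelf can sit at its floor of 67.
Achievable: one at 67 and the other 9 totalling 953, which fits since 9 × 67 ≤ 953 ≤ 9 × 130.

67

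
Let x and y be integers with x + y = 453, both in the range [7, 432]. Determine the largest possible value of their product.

For a fixed sum, the product xy is largest when x and y are as close as possible.
Taking x = 226 and y = 227 (both in [7, 432]) gives xy = 51302.

51302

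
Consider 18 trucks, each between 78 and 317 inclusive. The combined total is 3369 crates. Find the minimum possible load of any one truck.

Minimizing one value means maximizing the remaining 17.
The other 17 can take up 17 × 317 = 5389 ≥ 3369 − 78, so one truck can sit at its floor of 78.
Achievable: one at 78 and the other 17 totalling 3291, which fits since 17 × 78 ≤ 3291 ≤ 17 × 317.

78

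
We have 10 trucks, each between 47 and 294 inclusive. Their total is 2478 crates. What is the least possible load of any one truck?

To make one truck as small as possible, make the other 9 as large as possible.
The other 9 can take up 9 × 294 = 2646 ≥ 2478 − 47, so one truck can sit at its floor of 47.
Achievable: one at 47 and the other 9 totalling 2431, which fits since 9 × 47 ≤ 2431 ≤ 9 × 294.

47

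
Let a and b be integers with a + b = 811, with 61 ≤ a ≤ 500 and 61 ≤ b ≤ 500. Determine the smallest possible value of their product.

155500

For a fixed sum, ab is smallest when a and b are as far apart as possible.
At the endpoint a = 311, b = 811 − 311 = 500, so ab = 311 × 500 = 155500.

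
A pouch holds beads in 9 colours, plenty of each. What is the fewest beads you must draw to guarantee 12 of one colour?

100

In the worst case you draw 11 of each of the 9 colours: 9 × 11 = 99.
One more forces 12 of some colour, so 99 + 1 = 100.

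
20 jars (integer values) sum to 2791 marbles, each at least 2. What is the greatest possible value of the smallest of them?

The average is 2791/20 < 140, so some value is ≤ 139.
Taking 9 copies of 139 and 11 copies of 140 gives exactly 2791, so 139 is attained.

139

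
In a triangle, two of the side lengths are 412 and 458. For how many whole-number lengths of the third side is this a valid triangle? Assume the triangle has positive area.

823

The triangle inequality gives |412 − 458| < c < 412 + 458, i.e. 46 < c < 870.
So c can be any integer from 47 to 869: 823 values.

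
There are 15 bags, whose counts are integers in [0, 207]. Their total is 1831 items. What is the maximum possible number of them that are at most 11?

Suppose k of them are at most 11. Those contribute at most 11 each and the rest at most 207 each.
So the total is at most 11k + 207(15 − k) = 3105 − 196k. This must still be ≥ 1831, so k ≤ 6.
k = 6 is achieved by 6 values at 11 and 9 at 207, total 1929; lower one of the 207's by 98 (still > 11) to reach 1831.

6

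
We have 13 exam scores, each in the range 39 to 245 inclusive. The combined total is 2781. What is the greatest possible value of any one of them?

Maximizing one value means minimizing the remaining 12.
The other 12 contribute at least 12 × 39 = 468, leaving at most 2781 − 468 = 2313.
But each score is capped at 245, so the maximum is 245.
Achievable: one at 245 and the other 12 totalling 2536, which fits since 12 × 39 ≤ 2536 ≤ 12 × 245.

245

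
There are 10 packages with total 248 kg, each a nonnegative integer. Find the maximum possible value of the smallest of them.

24

The average is 248/10 < 25, so some value is ≤ 24.
Taking 2 copies of 24 and 8 copies of 25 gives exactly 248, so 24 is attained.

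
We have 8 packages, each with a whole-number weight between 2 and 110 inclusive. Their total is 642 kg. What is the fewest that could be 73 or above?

2

Suppose at most 8 − j of them reach 73; then j values are ≤ 72 and the rest ≤ 110.
The total is then ≤ 72·j + 110·(8 − j) = 880 − 38j. For this to be ≥ 642 we need j ≤ 6, so at least 8 − 6 = 2 must reach 73.
Exactly 2 works: 2 values at 110 and 6 at 72 total 652; lower one of the high values by 10 (still ≥ 73) to hit 642.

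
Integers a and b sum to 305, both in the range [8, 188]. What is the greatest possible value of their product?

For a fixed sum, the product ab is largest when a and b are as close as possible.
Taking a = 152 and b = 153 (both in [8, 188]) gives ab = 23256.

23256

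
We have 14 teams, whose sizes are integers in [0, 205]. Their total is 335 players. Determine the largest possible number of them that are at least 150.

With k values at 150 or above and the rest at least 0, the sum is at least 0 + 150k.
Since the sum is 335, we need 150k ≤ 335, i.e. k ≤ 2.
k = 2 is achieved by 2 values at 150 and 12 at 0, total 300; add 35 to one value (staying below 150) to reach 335.

2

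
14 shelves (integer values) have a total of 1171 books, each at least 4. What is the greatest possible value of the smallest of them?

If every one of the 14 were at least 84, the total would be at least 14 × 84 = 1176 > 1171.
Taking 5 copies of 83 and 9 copies of 84 gives exactly 1171, so 83 is attained.

83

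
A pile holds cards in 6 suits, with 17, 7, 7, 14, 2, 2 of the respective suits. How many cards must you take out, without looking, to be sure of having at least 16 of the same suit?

48

In the worst case you take as many as possible of each suit without reaching 16: 15 + 7 + 7 + 14 + 2 + 2 = 47.
The next one must give 16 of some suit, so 47 + 1 = 48.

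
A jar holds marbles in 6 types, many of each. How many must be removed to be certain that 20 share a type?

115

You could draw 19 of every type without reaching 20 of any — 114 in all.
One more forces 20 of some type, so 114 + 1 = 115.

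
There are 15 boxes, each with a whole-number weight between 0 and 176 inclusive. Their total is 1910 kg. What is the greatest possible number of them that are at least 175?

10

Suppose k of them are at least 175. Those contribute at least 175 each and the other 15 − k at least 0 each.
So the total is at least 175k + 0(15 − k) = 0 + 175k. This must be ≤ 1910, giving k ≤ 10.
k = 10 is achieved by 10 values at 175 and 5 at 0, total 1750; add 160 to one value (staying below 175) to reach 1910.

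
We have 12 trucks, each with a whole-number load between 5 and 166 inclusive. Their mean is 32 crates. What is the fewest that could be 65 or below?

The total is 12 × 32 = 384.
If only k of them are at most 65, the other 12 − k are at least 66, so the total is at least (12 − k)·66 + k·5.
This is ≤ 384, so (12 − k)·66 + 5k ≤ 384, which gives k ≥ 7.
Exactly 7 works: 7 values at 5 and 5 at 66 total 365; raise one of the low values by 19 (still ≤ 65) to hit 384.

7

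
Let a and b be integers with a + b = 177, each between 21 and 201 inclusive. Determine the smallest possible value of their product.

Since a + b is fixed, pushing one of them to its bound minimizes the product.
At the endpoint a = 21, b = 177 − 21 = 156, so ab = 21 × 156 = 3276.

3276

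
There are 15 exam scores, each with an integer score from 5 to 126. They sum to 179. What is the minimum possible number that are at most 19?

9

If only k of them are at most 19, the other 15 − k are at least 20, so the total is at least (15 − k)·20 + k·5.
This is ≤ 179, so (15 − k)·20 + 5k ≤ 179, which gives k ≥ 9.
Exactly 9 works: 9 values at 5 and 6 at 20 total 165; raise one of the low values by 14 (still ≤ 19) to hit 179.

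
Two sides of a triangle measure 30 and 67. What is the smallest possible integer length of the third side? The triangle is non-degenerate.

The third side must exceed |30 − 67| = 37.
The smallest integer above 37 is 38.

38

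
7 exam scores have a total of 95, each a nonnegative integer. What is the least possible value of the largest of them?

Some value must be at least ⌈95/7⌉ = 14, since 7 × 13 = 91 < 95.
Achievable: 4 of them at 14 and 3 at 13 total 95.

14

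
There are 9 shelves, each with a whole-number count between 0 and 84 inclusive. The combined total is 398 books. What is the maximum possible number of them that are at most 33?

7

Each value at 33 or below falls at least 84 − 33 = 51 short of the ceiling 84.
The ceiling total is 9 × 84 = 756, and we need 398, so at most ⌊(756 − 398)/51⌋ = 7 can be that low.
k = 7 is achieved by 7 values at 33 and 2 at 84, total 399; lower one of the 84's by 1 (still > 33) to reach 398.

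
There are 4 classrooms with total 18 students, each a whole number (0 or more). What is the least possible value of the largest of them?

Some value must be at least ⌈18/4⌉ = 5, since 4 × 4 = 16 < 18.
Achievable: 2 of them at 5 and 2 at 4 total 18.

5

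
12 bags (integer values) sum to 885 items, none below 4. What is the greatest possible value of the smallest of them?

The 12 values sum to 885, so their minimum is at most ⌊885/12⌋ = 73.
Achievable: 3 of them at 73 and 9 at 74 total 885.

73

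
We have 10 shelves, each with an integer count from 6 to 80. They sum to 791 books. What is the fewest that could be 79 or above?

6

Each value short of 79 is at most 78, costing at least 80 − 78 = 2 against the maximum total of 800.
We can afford to lose at most 800 − 791 = 9, so at most ⌊9/2⌋ = 4 fall short, and at least 6 are ≥ 79.
Exactly 6 works: 6 values at 80 and 4 at 78 total 792; lower one of the high values by 1 (still ≥ 79) to hit 791.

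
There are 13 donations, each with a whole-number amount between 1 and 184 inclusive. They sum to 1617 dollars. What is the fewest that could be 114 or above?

3

If only k of them are at least 114, the other 13 − k are at most 113, so the total is at most k·184 + (13 − k)·113.
This must reach 1617, so k·184 + (13 − k)·113 ≥ 1617, giving k ≥ 3.
Exactly 3 works: 3 values at 184 and 10 at 113 total 1682; lower one of the high values by 65 (still ≥ 114) to hit 1617.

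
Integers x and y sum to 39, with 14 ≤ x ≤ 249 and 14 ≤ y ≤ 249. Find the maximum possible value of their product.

380

With x + y fixed, xy peaks when the two are closest together.
Taking x = 19 and y = 20 (both in [14, 249]) gives xy = 380.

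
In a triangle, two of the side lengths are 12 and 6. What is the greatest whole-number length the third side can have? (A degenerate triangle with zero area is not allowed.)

17

The third side must be less than 12 + 6 = 18.
The largest integer below 18 is 17.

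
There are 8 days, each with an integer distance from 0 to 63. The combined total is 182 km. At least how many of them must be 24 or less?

1

Each value above 24 is at least 25, contributing at least 25 − 0 = 25 above the floor 0.
The sum exceeds the floor total 0 by 182, so at most ⌊182/25⌋ = 7 exceed 24, and at least 1 are ≤ 24.
Exactly 1 works: 1 value at 0 and 7 at 25 total 175; raise one of the low values by 7 (still ≤ 24) to hit 182.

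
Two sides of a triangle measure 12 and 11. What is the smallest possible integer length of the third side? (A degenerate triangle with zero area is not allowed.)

2

The third side must exceed |12 − 11| = 1.
The smallest integer above 1 is 2.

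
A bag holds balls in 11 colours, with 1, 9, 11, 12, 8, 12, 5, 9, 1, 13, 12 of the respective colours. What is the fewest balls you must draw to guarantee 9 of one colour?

In the worst case you take as many as possible of each colour without reaching 9: 1 + 8 + 8 + 8 + 8 + 8 + 5 + 8 + 1 + 8 + 8 = 71.
The next one must give 9 of some colour, so 71 + 1 = 72.

72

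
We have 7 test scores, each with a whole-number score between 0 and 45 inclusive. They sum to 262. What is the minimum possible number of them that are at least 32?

4

Suppose at most 7 − j of them reach 32; then j values are ≤ 31 and the rest ≤ 45.
The total is then ≤ 31·j + 45·(7 − j) = 315 − 14j. For this to be ≥ 262 we need j ≤ 3, so at least 7 − 3 = 4 must reach 32.
Exactly 4 works: 4 values at 45 and 3 at 31 total 273; lower one of the high values by 11 (still ≥ 32) to hit 262.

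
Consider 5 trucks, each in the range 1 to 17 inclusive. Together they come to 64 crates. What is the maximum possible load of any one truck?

Maximizing one value means minimizing the remaining 4.
The other 4 contribute at least 4 × 1 = 4, leaving at most 64 − 4 = 60.
But each truck is capped at 17, so the maximum is 17.
Achievable: one at 17 and the other 4 totalling 47, which fits since 4 × 1 ≤ 47 ≤ 4 × 17.

17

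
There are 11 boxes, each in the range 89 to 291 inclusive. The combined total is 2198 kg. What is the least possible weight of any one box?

To make one box as small as possible, make the other 10 as large as possible.
The other 10 can take up 10 × 291 = 2910 ≥ 2198 − 89, so one box can sit at its floor of 89.
Achievable: one at 89 and the other 10 totalling 2109, which fits since 10 × 89 ≤ 2109 ≤ 10 × 291.

89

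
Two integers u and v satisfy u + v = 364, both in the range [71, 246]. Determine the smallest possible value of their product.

29028

For a fixed sum, uv is smallest when u and v are as far apart as possible.
At the endpoint u = 118, v = 364 − 118 = 246, so uv = 118 × 246 = 29028.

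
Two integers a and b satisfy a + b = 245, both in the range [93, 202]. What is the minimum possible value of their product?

ab = a(245 − a) is concave in a, so over [93, 152] it is minimized at an endpoint.
At the endpoint a = 93, b = 245 − 93 = 152, so ab = 93 × 152 = 14136.

14136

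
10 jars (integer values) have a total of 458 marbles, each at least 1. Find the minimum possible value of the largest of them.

46

If every one of the 10 were at most 45, the total would be at most 10 × 45 = 450 < 458.
Achievable: 8 of them at 46 and 2 at 45 total 458.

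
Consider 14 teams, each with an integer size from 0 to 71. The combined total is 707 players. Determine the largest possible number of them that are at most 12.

4

Each value at 12 or below falls at least 71 − 12 = 59 short of the ceiling 71.
The ceiling total is 14 × 71 = 994, and we need 707, so at most ⌊(994 − 707)/59⌋ = 4 can be that low.
k = 4 is achieved by 4 values at 12 and 10 at 71, total 758; lower one of the 71's by 51 (still > 12) to reach 707.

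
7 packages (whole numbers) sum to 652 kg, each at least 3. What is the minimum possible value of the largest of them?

94

If every one of the 7 were at most 93, the total would be at most 7 × 93 = 651 < 652.
Equality holds with 1 value of 94 and 6 values of 93.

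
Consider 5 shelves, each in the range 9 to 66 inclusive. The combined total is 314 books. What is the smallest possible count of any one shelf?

Minimizing one value means maximizing the remaining 4.
The other 4 contribute at most 4 × 66 = 264, leaving at least 314 − 264 = 50.
Since 50 ≥ 9, this is achievable: one at 50 and 4 at 66.

50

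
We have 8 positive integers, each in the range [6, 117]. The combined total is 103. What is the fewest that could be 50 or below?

Each value above 50 is at least 51, contributing at least 51 − 6 = 45 above the floor 6.
The sum exceeds the floor total 48 by 55, so at most ⌊55/45⌋ = 1 exceed 50, and at least 7 are ≤ 50.
Exactly 7 works: 7 values at 6 and 1 at 51 total 93; raise one of the low values by 10 (still ≤ 50) to hit 103.

7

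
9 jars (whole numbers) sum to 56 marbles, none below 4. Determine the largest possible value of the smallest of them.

6

The average is 56/9 < 7, so some value is ≤ 6.
Achievable: 7 of them at 6 and 2 at 7 total 56.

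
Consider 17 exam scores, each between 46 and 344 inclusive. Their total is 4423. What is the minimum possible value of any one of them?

To make one score as small as possible, make the other 16 as large as possible.
The other 16 can take up 16 × 344 = 5504 ≥ 4423 − 46, so one score can sit at its floor of 46.
Achievable: one at 46 and the other 16 totalling 4377, which fits since 16 × 46 ≤ 4377 ≤ 16 × 344.

46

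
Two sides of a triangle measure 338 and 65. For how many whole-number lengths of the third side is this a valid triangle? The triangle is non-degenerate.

The triangle inequality gives |338 − 65| < c < 338 + 65, i.e. 273 < c < 403.
So c can be any integer from 274 to 402: 129 values.

129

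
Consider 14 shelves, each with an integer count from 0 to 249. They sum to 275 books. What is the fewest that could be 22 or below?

3

If only k of them are at most 22, the other 14 − k are at least 23, so the total is at least (14 − k)·23 + k·0.
This is ≤ 275, so (14 − k)·23 + 0k ≤ 275, which gives k ≥ 3.
Exactly 3 works: 3 values at 0 and 11 at 23 total 253; raise one of the low values by 22 (still ≤ 22) to hit 275.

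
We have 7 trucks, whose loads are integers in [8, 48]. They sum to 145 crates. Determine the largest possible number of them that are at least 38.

2

With k values at 38 or above and the rest at least 8, the sum is at least 56 + 30k.
Since the sum is 145, we need 30k ≤ 89, i.e. k ≤ 2.
k = 2 is achieved by 2 values at 38 and 5 at 8, total 116; add 29 to one value (staying below 38) to reach 145.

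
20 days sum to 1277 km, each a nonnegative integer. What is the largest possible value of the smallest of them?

If every one of the 20 were at least 64, the total would be at least 20 × 64 = 1280 > 1277.
Taking 3 copies of 63 and 17 copies of 64 gives exactly 1277, so 63 is attained.

63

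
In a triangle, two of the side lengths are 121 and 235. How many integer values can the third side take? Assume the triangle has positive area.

241

The triangle inequality gives |121 − 235| < c < 121 + 235, i.e. 114 < c < 356.
So c can be any integer from 115 to 355: 241 values.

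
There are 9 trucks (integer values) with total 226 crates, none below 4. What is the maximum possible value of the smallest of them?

25

If every one of the 9 were at least 26, the total would be at least 9 × 26 = 234 > 226.
Taking 8 copies of 25 and 1 copy of 26 gives exactly 226, so 25 is attained.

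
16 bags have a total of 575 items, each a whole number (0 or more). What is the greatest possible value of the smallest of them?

35

The average is 575/16 < 36, so some value is ≤ 35.
Achievable: 1 of them at 35 and 15 at 36 total 575.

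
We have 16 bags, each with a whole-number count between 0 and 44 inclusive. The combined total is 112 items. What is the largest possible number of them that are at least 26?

4

Suppose k of them are at least 26. Those contribute at least 26 each and the other 16 − k at least 0 each.
So the total is at least 26k + 0(16 − k) = 0 + 26k. This must be ≤ 112, giving k ≤ 4.
k = 4 is achieved by 4 values at 26 and 12 at 0, total 104; add 8 to one value (staying below 26) to reach 112.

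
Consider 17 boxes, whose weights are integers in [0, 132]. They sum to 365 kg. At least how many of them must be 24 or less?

Each value above 24 is at least 25, contributing at least 25 − 0 = 25 above the floor 0.
The sum exceeds the floor total 0 by 365, so at most ⌊365/25⌋ = 14 exceed 24, and at least 3 are ≤ 24.
Exactly 3 works: 3 values at 0 and 14 at 25 total 350; raise one of the low values by 15 (still ≤ 24) to hit 365.

3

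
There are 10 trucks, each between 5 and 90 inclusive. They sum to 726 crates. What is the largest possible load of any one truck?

Maximizing one value means minimizing the remaining 9.
The other 9 contribute at least 9 × 5 = 45, leaving at most 726 − 45 = 681.
But each truck is capped at 90, so the maximum is 90.
Achievable: one at 90 and the other 9 totalling 636, which fits since 9 × 5 ≤ 636 ≤ 9 × 90.

90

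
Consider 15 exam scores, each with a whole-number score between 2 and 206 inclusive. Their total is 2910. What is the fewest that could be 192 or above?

Suppose at most 15 − j of them reach 192; then j values are ≤ 191 and the rest ≤ 206.
The total is then ≤ 191·j + 206·(15 − j) = 3090 − 15j. For this to be ≥ 2910 we need j ≤ 12, so at least 15 − 12 = 3 must reach 192.
Exactly 3 works: 3 values at 206 and 12 at 191 total 2910.

3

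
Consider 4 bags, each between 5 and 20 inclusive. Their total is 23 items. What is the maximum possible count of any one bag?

Maximizing one value means minimizing the remaining 3.
The other 3 contribute at least 3 × 5 = 15, leaving at most 23 − 15 = 8.
Since 8 ≤ 20, this is achievable: one at 8 and 3 at 5.

8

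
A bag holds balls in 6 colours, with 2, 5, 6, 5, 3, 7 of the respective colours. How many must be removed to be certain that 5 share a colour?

In the worst case you take as many as possible of each colour without reaching 5: 2 + 4 + 4 + 4 + 3 + 4 = 21.
The next one must give 5 of some colour, so 21 + 1 = 22.

22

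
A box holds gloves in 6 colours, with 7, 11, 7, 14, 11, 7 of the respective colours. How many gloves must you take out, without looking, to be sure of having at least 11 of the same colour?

52

In the worst case you take as many as possible of each colour without reaching 11: 7 + 10 + 7 + 10 + 10 + 7 = 51.
The next one must give 11 of some colour, so 51 + 1 = 52.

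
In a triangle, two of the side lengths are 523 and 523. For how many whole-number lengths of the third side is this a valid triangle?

The triangle inequality gives |523 − 523| < c < 523 + 523, i.e. 0 < c < 1046.
So c can be any integer from 1 to 1045: 1045 values.

1045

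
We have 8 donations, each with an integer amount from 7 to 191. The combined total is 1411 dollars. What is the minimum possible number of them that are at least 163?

4

If only k of them are at least 163, the other 8 − k are at most 162, so the total is at most k·191 + (8 − k)·162.
This must reach 1411, so k·191 + (8 − k)·162 ≥ 1411, giving k ≥ 4.
Exactly 4 works: 4 values at 191 and 4 at 162 total 1412; lower one of the high values by 1 (still ≥ 163) to hit 1411.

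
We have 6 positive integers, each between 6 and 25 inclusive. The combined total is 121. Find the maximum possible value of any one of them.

To make one integer as large as possible, make the other 5 as small as possible.
The other 5 contribute at least 5 × 6 = 30, leaving at most 121 − 30 = 91.
But each integer is capped at 25, so the maximum is 25.
Achievable: one at 25 and the other 5 totalling 96, which fits since 5 × 6 ≤ 96 ≤ 5 × 25.

25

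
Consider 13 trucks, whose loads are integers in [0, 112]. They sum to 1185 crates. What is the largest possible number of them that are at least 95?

12

If k of the values are ≥ 95, the total is ≥ 95k + 0(13 − k).
Setting 95k + 0(13 − k) ≤ 1185 gives 95k ≤ 1185, so k ≤ 12.
k = 12 is achieved by 12 values at 95 and 1 at 0, total 1140; add 45 to one value (staying below 95) to reach 1185.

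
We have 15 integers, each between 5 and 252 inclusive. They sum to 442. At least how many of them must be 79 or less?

Each value above 79 is at least 80, contributing at least 80 − 5 = 75 above the floor 5.
The sum exceeds the floor total 75 by 367, so at most ⌊367/75⌋ = 4 exceed 79, and at least 11 are ≤ 79.
Exactly 11 works: 11 values at 5 and 4 at 80 total 375; raise one of the low values by 67 (still ≤ 79) to hit 442.

11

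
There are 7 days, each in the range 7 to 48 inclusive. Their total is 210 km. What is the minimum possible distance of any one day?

7

Minimizing one value means maximizing the remaining 6.
The other 6 can take up 6 × 48 = 288 ≥ 210 − 7, so one day can sit at its floor of 7.
Achievable: one at 7 and the other 6 totalling 203, which fits since 6 × 7 ≤ 203 ≤ 6 × 48.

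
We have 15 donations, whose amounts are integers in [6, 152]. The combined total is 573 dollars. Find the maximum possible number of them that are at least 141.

Suppose k of them are at least 141. Those contribute at least 141 each and the other 15 − k at least 6 each.
So the total is at least 141k + 6(15 − k) = 90 + 135k. This must be ≤ 573, giving k ≤ 3.
k = 3 is achieved by 3 values at 141 and 12 at 6, total 495; add 78 to one value (staying below 141) to reach 573.

3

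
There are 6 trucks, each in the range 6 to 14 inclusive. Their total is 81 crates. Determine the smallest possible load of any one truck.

Minimizing one value means maximizing the remaining 5.
The other 5 contribute at most 5 × 14 = 70, leaving at least 81 − 70 = 11.
Since 11 ≥ 6, this is achievable: one at 11 and 5 at 14.

11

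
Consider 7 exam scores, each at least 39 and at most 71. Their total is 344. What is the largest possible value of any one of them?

71

To make one score as large as possible, make the other 6 as small as possible.
The other 6 contribute at least 6 × 39 = 234, leaving at most 344 − 234 = 110.
But each score is capped at 71, so the maximum is 71.
Achievable: one at 71 and the other 6 totalling 273, which fits since 6 × 39 ≤ 273 ≤ 6 × 71.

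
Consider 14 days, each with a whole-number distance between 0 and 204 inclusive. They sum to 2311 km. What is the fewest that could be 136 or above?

7

Each value short of 136 is at most 135, costing at least 204 − 135 = 69 against the maximum total of 2856.
We can afford to lose at most 2856 − 2311 = 545, so at most ⌊545/69⌋ = 7 fall short, and at least 7 are ≥ 136.
Exactly 7 works: 7 values at 204 and 7 at 135 total 2373; lower one of the high values by 62 (still ≥ 136) to hit 2311.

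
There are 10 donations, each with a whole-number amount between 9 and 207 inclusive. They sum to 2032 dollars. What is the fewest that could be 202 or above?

4

Each value short of 202 is at most 201, costing at least 207 − 201 = 6 against the maximum total of 2070.
We can afford to lose at most 2070 − 2032 = 38, so at most ⌊38/6⌋ = 6 fall short, and at least 4 are ≥ 202.
Exactly 4 works: 4 values at 207 and 6 at 201 total 2034; lower one of the high values by 2 (still ≥ 202) to hit 2032.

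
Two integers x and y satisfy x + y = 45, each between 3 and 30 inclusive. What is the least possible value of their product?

450

xy = x(45 − x) is concave in x, so over [15, 30] it is minimized at an endpoint.
At the endpoint x = 15, y = 45 − 15 = 30, so xy = 15 × 30 = 450.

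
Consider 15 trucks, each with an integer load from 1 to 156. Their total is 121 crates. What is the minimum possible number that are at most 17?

Each value above 17 is at least 18, contributing at least 18 − 1 = 17 above the floor 1.
The sum exceeds the floor total 15 by 106, so at most ⌊106/17⌋ = 6 exceed 17, and at least 9 are ≤ 17.
Exactly 9 works: 9 values at 1 and 6 at 18 total 117; raise one of the low values by 4 (still ≤ 17) to hit 121.

9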